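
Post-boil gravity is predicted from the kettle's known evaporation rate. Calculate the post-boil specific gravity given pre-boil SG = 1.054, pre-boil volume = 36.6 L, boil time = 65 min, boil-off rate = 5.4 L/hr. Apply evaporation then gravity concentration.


V_post = V_pre − rate·(t/60);  SG_post = 1 + (SG_pre−1)·V_pre/V_post
V_post = 36.6 − 5.4·(65/60) = 30.7500
SG_post = 1 + (1.054 − 1)·36.6/30.7500

1.0643


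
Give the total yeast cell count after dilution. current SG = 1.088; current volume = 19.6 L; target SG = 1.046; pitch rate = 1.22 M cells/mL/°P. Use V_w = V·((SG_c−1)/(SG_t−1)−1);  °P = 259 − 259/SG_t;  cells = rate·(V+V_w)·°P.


V_w = 19.6·((1.088−1)/(1.046−1)−1) = 17.8957
V_final = 19.6 + 17.8957 = 37.4957
°P = 259 − 259/1.046 = 11.3901
cells = 1.22·37.4957·11.3901

521.0347 billion cells


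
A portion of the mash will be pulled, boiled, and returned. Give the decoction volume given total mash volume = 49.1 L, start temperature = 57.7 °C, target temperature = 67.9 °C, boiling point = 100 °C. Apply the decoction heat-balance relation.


V_dec = V_total·(T_target − T_start)/(T_boil − T_start)
V_dec = 49.1·(67.9 − 57.7)/(100 − 57.7)

11.8397 L


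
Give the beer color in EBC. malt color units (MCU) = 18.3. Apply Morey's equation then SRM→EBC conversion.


SRM = 1.4922·MCU^0.6859;  EBC = SRM·1.97
SRM = 1.4922·18.3^0.6859 = 10.9583
EBC = 10.9583·1.97

21.5878 EBC


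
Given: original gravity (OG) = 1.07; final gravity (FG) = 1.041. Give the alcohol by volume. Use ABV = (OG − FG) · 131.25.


ABV = (1.07 − 1.041) · 131.25

3.8063 % ABV


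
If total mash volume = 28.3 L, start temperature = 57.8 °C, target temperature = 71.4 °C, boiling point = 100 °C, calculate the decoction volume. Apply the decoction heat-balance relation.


V_dec = V_total·(T_target − T_start)/(T_boil − T_start)
V_dec = 28.3·(71.4 − 57.8)/(100 − 57.8)

9.1204 L


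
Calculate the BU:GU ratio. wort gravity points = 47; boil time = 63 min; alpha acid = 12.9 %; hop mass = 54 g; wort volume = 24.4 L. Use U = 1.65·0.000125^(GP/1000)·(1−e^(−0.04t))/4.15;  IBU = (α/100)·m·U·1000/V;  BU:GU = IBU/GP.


U = 1.65·0.000125^(47/1000)·(1−e^(−0.04·63))/4.15 = 0.2396
IBU = (12.9/100)·54·0.2396·1000/24.4 = 68.4156
BU:GU = 68.4156/47

1.4557


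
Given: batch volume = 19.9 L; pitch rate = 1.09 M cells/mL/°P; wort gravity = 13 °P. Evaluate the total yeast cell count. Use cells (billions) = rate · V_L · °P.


cells = 1.09 · 19.9 · 13

281.9830 billion cells


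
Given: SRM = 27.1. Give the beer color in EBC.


EBC = SRM · 1.97
EBC = 27.1 · 1.97

53.3870 EBC


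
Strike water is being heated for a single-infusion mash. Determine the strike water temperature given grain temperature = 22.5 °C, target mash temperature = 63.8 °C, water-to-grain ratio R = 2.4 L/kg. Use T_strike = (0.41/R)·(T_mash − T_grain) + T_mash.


T_strike = (0.41/2.4)·(63.8 − 22.5) + 63.8

70.8554 °C


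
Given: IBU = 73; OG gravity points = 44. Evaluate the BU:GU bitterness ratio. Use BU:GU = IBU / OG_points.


BU:GU = 73 / 44

1.6591


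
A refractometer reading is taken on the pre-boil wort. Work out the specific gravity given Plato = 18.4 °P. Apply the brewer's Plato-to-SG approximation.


SG = 259/(259 − P)
SG = 259/(259 − 18.4)

1.0765


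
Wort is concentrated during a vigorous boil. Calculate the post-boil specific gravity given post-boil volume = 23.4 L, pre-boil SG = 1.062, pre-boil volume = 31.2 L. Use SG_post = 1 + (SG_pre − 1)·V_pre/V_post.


pts_pre = (1.062 − 1)·1000 = 62.0000
pts_post = 62.0000·31.2/23.4 = 82.6667
SG_post = 1 + 82.6667/1000

1.0827


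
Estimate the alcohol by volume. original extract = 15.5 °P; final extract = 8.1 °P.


SG = 259/(259 − P);  ABV = (OG − FG)·131.25
OG = 259/(259 − 15.5) = 1.0637
FG = 259/(259 − 8.1) = 1.0323
ABV = (1.0637 − 1.0323)·131.25

4.1175 % ABV


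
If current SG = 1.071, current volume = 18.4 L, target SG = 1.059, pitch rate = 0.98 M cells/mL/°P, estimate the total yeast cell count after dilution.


V_w = V·((SG_c−1)/(SG_t−1)−1);  °P = 259 − 259/SG_t;  cells = rate·(V+V_w)·°P
V_w = 18.4·((1.071−1)/(1.059−1)−1) = 3.7424
V_final = 18.4 + 3.7424 = 22.1424
°P = 259 − 259/1.059 = 14.4297
cells = 0.98·22.1424·14.4297

313.1166 billion cells


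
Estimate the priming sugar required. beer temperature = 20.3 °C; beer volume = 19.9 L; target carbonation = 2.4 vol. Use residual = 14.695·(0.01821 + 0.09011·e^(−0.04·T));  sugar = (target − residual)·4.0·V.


residual = 14.695·(0.01821 + 0.09011·e^(−0.04·20.3)) = 0.8555
sugar = (2.4 − 0.8555)·4.0·19.9

122.9434 g


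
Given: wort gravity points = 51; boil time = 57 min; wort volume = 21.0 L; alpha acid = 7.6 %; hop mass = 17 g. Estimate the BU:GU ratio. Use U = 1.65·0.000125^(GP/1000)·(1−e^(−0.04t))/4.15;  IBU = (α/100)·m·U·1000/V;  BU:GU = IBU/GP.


U = 1.65·0.000125^(51/1000)·(1−e^(−0.04·57))/4.15 = 0.2257
IBU = (7.6/100)·17·0.2257·1000/21.0 = 13.8855
BU:GU = 13.8855/51

0.2723


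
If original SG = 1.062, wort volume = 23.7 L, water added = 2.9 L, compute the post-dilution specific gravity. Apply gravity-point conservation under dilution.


SG_new = 1 + (SG_old − 1)·V_old/(V_old + V_water)
pts = (1.062 − 1)·1000·23.7/(23.7 + 2.9) = 55.2406
SG_new = 1 + 55.2406/1000

1.0552


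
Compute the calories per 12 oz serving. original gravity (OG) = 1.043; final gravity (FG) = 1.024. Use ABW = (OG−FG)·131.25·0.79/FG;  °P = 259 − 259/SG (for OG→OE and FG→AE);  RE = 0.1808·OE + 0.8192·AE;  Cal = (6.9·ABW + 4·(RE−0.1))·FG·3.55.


ABW = (1.043 − 1.024)·131.25·0.79/1.024 = 1.9239
OE = 259 − 259/1.043 = 10.6779 °P
AE = 259 − 259/1.024 = 6.0703 °P
RE = 0.1808·10.6779 + 0.8192·6.0703 = 6.9034 °P
Cal = (6.9·1.9239 + 4·(6.9034−0.1))·1.024·3.55

147.1829 kcal


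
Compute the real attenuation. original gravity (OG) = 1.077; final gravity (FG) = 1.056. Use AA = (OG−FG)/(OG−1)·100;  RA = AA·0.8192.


AA = (1.077 − 1.056)/(1.077 − 1)·100 = 27.2727
RA = 27.2727·0.8192

22.3418 %


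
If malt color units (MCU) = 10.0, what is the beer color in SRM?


SRM = 1.4922 · MCU^0.6859
SRM = 1.4922 · 10.0^0.6859

7.2398 SRM


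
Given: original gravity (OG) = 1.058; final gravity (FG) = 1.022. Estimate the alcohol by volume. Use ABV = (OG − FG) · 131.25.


ABV = (1.058 − 1.022) · 131.25

4.7250 % ABV


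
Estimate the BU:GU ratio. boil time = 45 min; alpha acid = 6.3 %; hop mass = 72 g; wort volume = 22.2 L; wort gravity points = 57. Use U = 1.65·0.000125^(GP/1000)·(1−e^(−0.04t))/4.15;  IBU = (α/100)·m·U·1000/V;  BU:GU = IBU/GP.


U = 1.65·0.000125^(57/1000)·(1−e^(−0.04·45))/4.15 = 0.1988
IBU = (6.3/100)·72·0.1988·1000/22.2 = 40.6266
BU:GU = 40.6266/57

0.7127


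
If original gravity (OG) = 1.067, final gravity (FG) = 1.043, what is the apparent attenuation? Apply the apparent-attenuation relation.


AA = (OG − FG)/(OG − 1) · 100
AA = (1.067 − 1.043)/(1.067 − 1) · 100

35.8209 %


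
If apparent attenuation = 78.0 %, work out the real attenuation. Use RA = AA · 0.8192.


RA = 78.0 · 0.8192

63.8976 %


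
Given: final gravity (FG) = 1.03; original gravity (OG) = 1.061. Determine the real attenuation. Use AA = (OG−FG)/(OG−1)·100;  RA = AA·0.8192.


AA = (1.061 − 1.03)/(1.061 − 1)·100 = 50.8197
RA = 50.8197·0.8192

41.6315 %


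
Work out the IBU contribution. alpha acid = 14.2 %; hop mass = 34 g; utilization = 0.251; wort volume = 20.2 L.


IBU = (α/100)·mass·U·1000 / V
IBU = (14.2/100)·34·0.251·1000 / 20.2

59.9915 IBU


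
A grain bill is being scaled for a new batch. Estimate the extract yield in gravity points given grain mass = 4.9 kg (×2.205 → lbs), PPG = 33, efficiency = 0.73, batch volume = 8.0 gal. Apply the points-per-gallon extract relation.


points = lbs × PPG × eff / vol
lbs = 4.9 × 2.205 = 10.8045
points = 10.8045 × 33 × 0.73 / 8.0

32.5351 points


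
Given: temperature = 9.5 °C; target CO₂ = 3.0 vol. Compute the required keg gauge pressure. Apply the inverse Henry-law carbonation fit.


psi = vols/(0.01821 + 0.09011·e^(−0.04·T)) − 14.695
psi = 3.0/(0.01821 + 0.09011·e^(−0.04·9.5)) − 14.695

22.8836 psi


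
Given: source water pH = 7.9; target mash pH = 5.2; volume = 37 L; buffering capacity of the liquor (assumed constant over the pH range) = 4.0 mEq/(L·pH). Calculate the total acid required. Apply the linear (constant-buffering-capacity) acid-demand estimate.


acid = buffering capacity · (pH_source − pH_target) · V
acid = 4.0 · (7.9 − 5.2) · 37

399.6000 mEq


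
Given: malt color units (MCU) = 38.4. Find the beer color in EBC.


SRM = 1.4922·MCU^0.6859;  EBC = SRM·1.97
SRM = 1.4922·38.4^0.6859 = 18.2188
EBC = 18.2188·1.97

35.8910 EBC


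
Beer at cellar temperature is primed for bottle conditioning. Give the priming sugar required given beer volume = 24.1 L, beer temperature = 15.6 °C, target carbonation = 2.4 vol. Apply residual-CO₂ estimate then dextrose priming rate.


residual = 14.695·(0.01821 + 0.09011·e^(−0.04·T));  sugar = (target − residual)·4.0·V
residual = 14.695·(0.01821 + 0.09011·e^(−0.04·15.6)) = 0.9771
sugar = (2.4 − 0.9771)·4.0·24.1

137.1695 g


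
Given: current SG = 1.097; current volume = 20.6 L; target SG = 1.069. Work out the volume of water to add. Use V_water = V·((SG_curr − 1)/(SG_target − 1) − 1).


V_water = 20.6·((1.097 − 1)/(1.069 − 1) − 1)

8.3594 L


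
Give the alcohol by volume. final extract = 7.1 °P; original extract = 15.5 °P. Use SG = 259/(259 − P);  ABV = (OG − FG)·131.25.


OG = 259/(259 − 15.5) = 1.0637
FG = 259/(259 − 7.1) = 1.0282
ABV = (1.0637 − 1.0282)·131.25

4.6553 % ABV


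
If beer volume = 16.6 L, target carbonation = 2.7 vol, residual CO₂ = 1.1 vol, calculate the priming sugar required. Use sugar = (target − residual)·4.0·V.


sugar = (2.7 − 1.1)·4.0·16.6

106.2400 g


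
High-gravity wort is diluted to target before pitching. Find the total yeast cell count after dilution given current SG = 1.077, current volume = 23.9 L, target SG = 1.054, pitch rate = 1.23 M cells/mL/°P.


V_w = V·((SG_c−1)/(SG_t−1)−1);  °P = 259 − 259/SG_t;  cells = rate·(V+V_w)·°P
V_w = 23.9·((1.077−1)/(1.054−1)−1) = 10.1796
V_final = 23.9 + 10.1796 = 34.0796
°P = 259 − 259/1.054 = 13.2694
cells = 1.23·34.0796·13.2694

556.2281 billion cells


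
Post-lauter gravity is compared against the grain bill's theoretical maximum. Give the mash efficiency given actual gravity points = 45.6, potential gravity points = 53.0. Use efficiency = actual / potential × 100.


efficiency = 45.6 / 53.0 × 100

86.0377 %


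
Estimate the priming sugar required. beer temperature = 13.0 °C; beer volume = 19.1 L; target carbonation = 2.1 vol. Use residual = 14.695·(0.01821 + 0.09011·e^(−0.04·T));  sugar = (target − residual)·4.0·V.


residual = 14.695·(0.01821 + 0.09011·e^(−0.04·13.0)) = 1.0548
sugar = (2.1 − 1.0548)·4.0·19.1

79.8502 g


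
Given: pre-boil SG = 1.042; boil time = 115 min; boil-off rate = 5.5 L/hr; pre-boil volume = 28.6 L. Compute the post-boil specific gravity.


V_post = V_pre − rate·(t/60);  SG_post = 1 + (SG_pre−1)·V_pre/V_post
V_post = 28.6 − 5.5·(115/60) = 18.0583
SG_post = 1 + (1.042 − 1)·28.6/18.0583

1.0665


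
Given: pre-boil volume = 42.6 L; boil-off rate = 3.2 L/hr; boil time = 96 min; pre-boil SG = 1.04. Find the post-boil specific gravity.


V_post = V_pre − rate·(t/60);  SG_post = 1 + (SG_pre−1)·V_pre/V_post
V_post = 42.6 − 3.2·(96/60) = 37.4800
SG_post = 1 + (1.04 − 1)·42.6/37.4800

1.0455


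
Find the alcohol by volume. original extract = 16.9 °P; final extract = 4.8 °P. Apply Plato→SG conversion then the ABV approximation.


SG = 259/(259 − P);  ABV = (OG − FG)·131.25
OG = 259/(259 − 16.9) = 1.0698
FG = 259/(259 − 4.8) = 1.0189
ABV = (1.0698 − 1.0189)·131.25

6.6837 % ABV


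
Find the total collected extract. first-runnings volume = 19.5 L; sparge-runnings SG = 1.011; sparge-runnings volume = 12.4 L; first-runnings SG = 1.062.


total = Σ (SG_i − 1)·1000·V_i
first = (1.062 − 1)·1000·19.5 = 1209.0000
sparge = (1.011 − 1)·1000·12.4 = 136.4000
total = 1209.0000 + 136.4000

1345.4000 gravity·L


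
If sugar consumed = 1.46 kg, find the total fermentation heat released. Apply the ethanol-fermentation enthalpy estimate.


Q = m_sugar · 590 kJ/kg
Q = 1.46 · 590

861.4000 kJ


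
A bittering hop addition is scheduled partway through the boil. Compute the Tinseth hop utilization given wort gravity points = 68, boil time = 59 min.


U = 1.65·0.000125^(GP/1000) · (1 − e^(−0.04·t))/4.15
bigness = 1.65·0.000125^(68/1000) = 0.8955
boil_factor = (1 − e^(−0.04·59))/4.15 = 0.2182
U = 0.8955 · 0.2182

0.1954


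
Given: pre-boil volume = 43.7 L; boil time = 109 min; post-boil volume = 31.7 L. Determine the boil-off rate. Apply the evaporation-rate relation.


rate = (V_pre − V_post) / (t_min/60)
rate = (43.7 − 31.7) / (109/60)

6.6055 L/hr


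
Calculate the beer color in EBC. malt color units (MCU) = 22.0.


SRM = 1.4922·MCU^0.6859;  EBC = SRM·1.97
SRM = 1.4922·22.0^0.6859 = 12.4335
EBC = 12.4335·1.97

24.4941 EBC


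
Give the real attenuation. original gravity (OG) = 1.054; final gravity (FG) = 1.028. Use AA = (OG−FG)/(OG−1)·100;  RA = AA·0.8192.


AA = (1.054 − 1.028)/(1.054 − 1)·100 = 48.1481
RA = 48.1481·0.8192

39.4430 %


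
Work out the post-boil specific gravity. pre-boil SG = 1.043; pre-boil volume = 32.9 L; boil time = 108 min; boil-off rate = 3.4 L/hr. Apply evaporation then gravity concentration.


V_post = V_pre − rate·(t/60);  SG_post = 1 + (SG_pre−1)·V_pre/V_post
V_post = 32.9 − 3.4·(108/60) = 26.7800
SG_post = 1 + (1.043 − 1)·32.9/26.7800

1.0528


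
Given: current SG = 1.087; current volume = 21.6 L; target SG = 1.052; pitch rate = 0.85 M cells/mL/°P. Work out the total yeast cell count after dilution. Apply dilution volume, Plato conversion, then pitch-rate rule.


V_w = V·((SG_c−1)/(SG_t−1)−1);  °P = 259 − 259/SG_t;  cells = rate·(V+V_w)·°P
V_w = 21.6·((1.087−1)/(1.052−1)−1) = 14.5385
V_final = 21.6 + 14.5385 = 36.1385
°P = 259 − 259/1.052 = 12.8023
cells = 0.85·36.1385·12.8023

393.2565 billion cells


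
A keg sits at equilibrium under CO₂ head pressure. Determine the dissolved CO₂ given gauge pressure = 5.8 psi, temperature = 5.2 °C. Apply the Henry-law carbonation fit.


vols = (P + 14.695)·(0.01821 + 0.09011·e^(−0.04·T))
vols = (5.8 + 14.695)·(0.01821 + 0.09011·e^(−0.04·5.2))

1.8732 volumes


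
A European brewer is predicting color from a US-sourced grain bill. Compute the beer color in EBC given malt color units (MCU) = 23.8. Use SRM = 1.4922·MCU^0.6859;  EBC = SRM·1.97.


SRM = 1.4922·23.8^0.6859 = 13.1226
EBC = 13.1226·1.97

25.8516 EBC


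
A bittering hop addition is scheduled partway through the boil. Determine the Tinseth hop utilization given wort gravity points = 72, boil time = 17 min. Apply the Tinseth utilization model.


U = 1.65·0.000125^(GP/1000) · (1 − e^(−0.04·t))/4.15
bigness = 1.65·0.000125^(72/1000) = 0.8639
boil_factor = (1 − e^(−0.04·17))/4.15 = 0.1189
U = 0.8639 · 0.1189

0.1027


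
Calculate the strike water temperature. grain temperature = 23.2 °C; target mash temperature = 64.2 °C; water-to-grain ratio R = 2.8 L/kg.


T_strike = (0.41/R)·(T_mash − T_grain) + T_mash
T_strike = (0.41/2.8)·(64.2 − 23.2) + 64.2

70.2036 °C


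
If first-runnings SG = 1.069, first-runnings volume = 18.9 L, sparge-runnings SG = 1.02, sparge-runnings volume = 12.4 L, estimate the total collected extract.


total = Σ (SG_i − 1)·1000·V_i
first = (1.069 − 1)·1000·18.9 = 1304.1000
sparge = (1.02 − 1)·1000·12.4 = 248.0000
total = 1304.1000 + 248.0000

1552.1000 gravity·L


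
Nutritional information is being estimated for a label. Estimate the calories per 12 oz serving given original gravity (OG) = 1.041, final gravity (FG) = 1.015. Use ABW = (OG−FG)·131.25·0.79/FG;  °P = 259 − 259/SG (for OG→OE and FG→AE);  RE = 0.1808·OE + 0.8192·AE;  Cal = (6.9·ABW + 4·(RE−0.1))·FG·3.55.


ABW = (1.041 − 1.015)·131.25·0.79/1.015 = 2.6560
OE = 259 − 259/1.041 = 10.2008 °P
AE = 259 − 259/1.015 = 3.8276 °P
RE = 0.1808·10.2008 + 0.8192·3.8276 = 4.9799 °P
Cal = (6.9·2.6560 + 4·(4.9799−0.1))·1.015·3.55

136.3688 kcal


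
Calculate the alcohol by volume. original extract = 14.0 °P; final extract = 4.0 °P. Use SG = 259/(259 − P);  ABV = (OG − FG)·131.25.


OG = 259/(259 − 14.0) = 1.0571
FG = 259/(259 − 4.0) = 1.0157
ABV = (1.0571 − 1.0157)·131.25

5.4412 % ABV


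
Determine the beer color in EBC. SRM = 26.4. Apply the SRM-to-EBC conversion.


EBC = SRM · 1.97
EBC = 26.4 · 1.97

52.0080 EBC


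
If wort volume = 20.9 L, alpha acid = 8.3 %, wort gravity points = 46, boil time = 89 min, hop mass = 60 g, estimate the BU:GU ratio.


U = 1.65·0.000125^(GP/1000)·(1−e^(−0.04t))/4.15;  IBU = (α/100)·m·U·1000/V;  BU:GU = IBU/GP
U = 1.65·0.000125^(46/1000)·(1−e^(−0.04·89))/4.15 = 0.2555
IBU = (8.3/100)·60·0.2555·1000/20.9 = 60.8761
BU:GU = 60.8761/46

1.3234


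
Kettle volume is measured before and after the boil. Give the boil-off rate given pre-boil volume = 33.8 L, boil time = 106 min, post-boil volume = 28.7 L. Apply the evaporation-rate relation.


rate = (V_pre − V_post) / (t_min/60)
rate = (33.8 − 28.7) / (106/60)

2.8868 L/hr


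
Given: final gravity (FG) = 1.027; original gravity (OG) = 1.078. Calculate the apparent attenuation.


AA = (OG − FG)/(OG − 1) · 100
AA = (1.078 − 1.027)/(1.078 − 1) · 100

65.3846 %


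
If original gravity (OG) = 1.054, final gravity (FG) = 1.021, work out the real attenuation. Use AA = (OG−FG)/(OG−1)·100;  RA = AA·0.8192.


AA = (1.054 − 1.021)/(1.054 − 1)·100 = 61.1111
RA = 61.1111·0.8192

50.0622 %


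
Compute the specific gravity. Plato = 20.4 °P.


SG = 259/(259 − P)
SG = 259/(259 − 20.4)

1.0855


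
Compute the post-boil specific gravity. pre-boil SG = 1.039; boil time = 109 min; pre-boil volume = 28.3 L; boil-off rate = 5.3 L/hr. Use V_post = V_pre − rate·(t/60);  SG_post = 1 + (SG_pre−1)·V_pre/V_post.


V_post = 28.3 − 5.3·(109/60) = 18.6717
SG_post = 1 + (1.039 − 1)·28.3/18.6717

1.0591


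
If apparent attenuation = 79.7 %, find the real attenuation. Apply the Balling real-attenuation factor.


RA = AA · 0.8192
RA = 79.7 · 0.8192

65.2902 %


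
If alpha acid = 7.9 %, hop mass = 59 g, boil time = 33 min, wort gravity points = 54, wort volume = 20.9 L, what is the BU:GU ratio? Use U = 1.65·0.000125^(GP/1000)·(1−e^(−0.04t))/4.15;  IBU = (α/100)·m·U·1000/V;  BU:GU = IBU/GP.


U = 1.65·0.000125^(54/1000)·(1−e^(−0.04·33))/4.15 = 0.1793
IBU = (7.9/100)·59·0.1793·1000/20.9 = 39.9968
BU:GU = 39.9968/54

0.7407


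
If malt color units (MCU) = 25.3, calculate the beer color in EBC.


SRM = 1.4922·MCU^0.6859;  EBC = SRM·1.97
SRM = 1.4922·25.3^0.6859 = 13.6845
EBC = 13.6845·1.97

26.9584 EBC


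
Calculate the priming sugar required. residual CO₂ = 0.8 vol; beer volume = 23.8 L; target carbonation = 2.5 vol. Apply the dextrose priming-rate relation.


sugar = (target − residual)·4.0·V
sugar = (2.5 − 0.8)·4.0·23.8

161.8400 g


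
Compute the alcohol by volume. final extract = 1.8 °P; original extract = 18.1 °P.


SG = 259/(259 − P);  ABV = (OG − FG)·131.25
OG = 259/(259 − 18.1) = 1.0751
FG = 259/(259 − 1.8) = 1.0070
ABV = (1.0751 − 1.0070)·131.25

8.9429 % ABV


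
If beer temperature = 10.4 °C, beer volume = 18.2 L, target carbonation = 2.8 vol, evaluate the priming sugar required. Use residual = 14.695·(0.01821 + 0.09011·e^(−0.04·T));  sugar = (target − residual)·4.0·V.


residual = 14.695·(0.01821 + 0.09011·e^(−0.04·10.4)) = 1.1411
sugar = (2.8 − 1.1411)·4.0·18.2

120.7663 g


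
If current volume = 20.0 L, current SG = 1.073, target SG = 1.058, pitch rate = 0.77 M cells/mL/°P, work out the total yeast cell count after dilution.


V_w = V·((SG_c−1)/(SG_t−1)−1);  °P = 259 − 259/SG_t;  cells = rate·(V+V_w)·°P
V_w = 20.0·((1.073−1)/(1.058−1)−1) = 5.1724
V_final = 20.0 + 5.1724 = 25.1724
°P = 259 − 259/1.058 = 14.1985
cells = 0.77·25.1724·14.1985

275.2059 billion cells


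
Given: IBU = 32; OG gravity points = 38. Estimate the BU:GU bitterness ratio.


BU:GU = IBU / OG_points
BU:GU = 32 / 38

0.8421


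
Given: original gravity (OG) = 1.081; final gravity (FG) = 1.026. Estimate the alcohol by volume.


ABV = (OG − FG) · 131.25
ABV = (1.081 − 1.026) · 131.25

7.2187 % ABV


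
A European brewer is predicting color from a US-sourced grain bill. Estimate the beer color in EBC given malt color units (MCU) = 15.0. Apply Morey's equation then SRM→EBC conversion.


SRM = 1.4922·MCU^0.6859;  EBC = SRM·1.97
SRM = 1.4922·15.0^0.6859 = 9.5611
EBC = 9.5611·1.97

18.8354 EBC


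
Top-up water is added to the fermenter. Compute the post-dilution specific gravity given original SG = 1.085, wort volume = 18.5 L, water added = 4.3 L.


SG_new = 1 + (SG_old − 1)·V_old/(V_old + V_water)
pts = (1.085 − 1)·1000·18.5/(18.5 + 4.3) = 68.9693
SG_new = 1 + 68.9693/1000

1.0690


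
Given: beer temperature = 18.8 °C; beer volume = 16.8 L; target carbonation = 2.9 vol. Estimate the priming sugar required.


residual = 14.695·(0.01821 + 0.09011·e^(−0.04·T));  sugar = (target − residual)·4.0·V
residual = 14.695·(0.01821 + 0.09011·e^(−0.04·18.8)) = 0.8918
sugar = (2.9 − 0.8918)·4.0·16.8

134.9485 g


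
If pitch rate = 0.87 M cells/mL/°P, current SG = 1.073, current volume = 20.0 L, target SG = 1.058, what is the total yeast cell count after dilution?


V_w = V·((SG_c−1)/(SG_t−1)−1);  °P = 259 − 259/SG_t;  cells = rate·(V+V_w)·°P
V_w = 20.0·((1.073−1)/(1.058−1)−1) = 5.1724
V_final = 20.0 + 5.1724 = 25.1724
°P = 259 − 259/1.058 = 14.1985
cells = 0.87·25.1724·14.1985

310.9469 billion cells


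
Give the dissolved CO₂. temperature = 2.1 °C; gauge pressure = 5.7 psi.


vols = (P + 14.695)·(0.01821 + 0.09011·e^(−0.04·T))
vols = (5.7 + 14.695)·(0.01821 + 0.09011·e^(−0.04·2.1))

2.0611 volumes


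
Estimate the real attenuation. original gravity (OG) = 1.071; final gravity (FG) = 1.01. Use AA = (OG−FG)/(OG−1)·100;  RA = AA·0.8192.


AA = (1.071 − 1.01)/(1.071 − 1)·100 = 85.9155
RA = 85.9155·0.8192

70.3820 %


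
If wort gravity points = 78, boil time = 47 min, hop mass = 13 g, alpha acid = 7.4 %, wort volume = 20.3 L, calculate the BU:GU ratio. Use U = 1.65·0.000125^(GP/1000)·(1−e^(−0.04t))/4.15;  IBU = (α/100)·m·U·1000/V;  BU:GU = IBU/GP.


U = 1.65·0.000125^(78/1000)·(1−e^(−0.04·47))/4.15 = 0.1671
IBU = (7.4/100)·13·0.1671·1000/20.3 = 7.9208
BU:GU = 7.9208/78

0.1015


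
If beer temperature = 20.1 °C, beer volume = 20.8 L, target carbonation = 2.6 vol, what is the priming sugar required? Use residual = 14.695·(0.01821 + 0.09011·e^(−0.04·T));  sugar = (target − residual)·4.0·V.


residual = 14.695·(0.01821 + 0.09011·e^(−0.04·20.1)) = 0.8602
sugar = (2.6 − 0.8602)·4.0·20.8

144.7508 g


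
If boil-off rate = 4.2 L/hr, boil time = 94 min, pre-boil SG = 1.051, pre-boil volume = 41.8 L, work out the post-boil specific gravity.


V_post = V_pre − rate·(t/60);  SG_post = 1 + (SG_pre−1)·V_pre/V_post
V_post = 41.8 − 4.2·(94/60) = 35.2200
SG_post = 1 + (1.051 − 1)·41.8/35.2200

1.0605


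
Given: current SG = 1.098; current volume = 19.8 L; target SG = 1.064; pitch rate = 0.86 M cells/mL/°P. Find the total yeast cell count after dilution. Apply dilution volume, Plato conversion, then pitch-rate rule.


V_w = V·((SG_c−1)/(SG_t−1)−1);  °P = 259 − 259/SG_t;  cells = rate·(V+V_w)·°P
V_w = 19.8·((1.098−1)/(1.064−1)−1) = 10.5188
V_final = 19.8 + 10.5188 = 30.3188
°P = 259 − 259/1.064 = 15.5789
cells = 0.86·30.3188·15.5789

406.2074 billion cells


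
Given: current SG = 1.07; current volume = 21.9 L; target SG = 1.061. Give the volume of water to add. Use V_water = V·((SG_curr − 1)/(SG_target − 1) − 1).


V_water = 21.9·((1.07 − 1)/(1.061 − 1) − 1)

3.2311 L


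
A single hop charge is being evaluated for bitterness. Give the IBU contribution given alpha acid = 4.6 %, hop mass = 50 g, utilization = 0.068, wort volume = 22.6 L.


IBU = (α/100)·mass·U·1000 / V
IBU = (4.6/100)·50·0.068·1000 / 22.6

6.9204 IBU


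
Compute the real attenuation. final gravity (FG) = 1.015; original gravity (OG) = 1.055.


AA = (OG−FG)/(OG−1)·100;  RA = AA·0.8192
AA = (1.055 − 1.015)/(1.055 − 1)·100 = 72.7273
RA = 72.7273·0.8192

59.5782 %


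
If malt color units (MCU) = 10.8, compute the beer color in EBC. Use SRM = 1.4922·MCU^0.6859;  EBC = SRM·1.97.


SRM = 1.4922·10.8^0.6859 = 7.6322
EBC = 7.6322·1.97

15.0355 EBC


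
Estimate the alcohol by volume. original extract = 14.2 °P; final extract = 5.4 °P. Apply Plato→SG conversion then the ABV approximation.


SG = 259/(259 − P);  ABV = (OG − FG)·131.25
OG = 259/(259 − 14.2) = 1.0580
FG = 259/(259 − 5.4) = 1.0213
ABV = (1.0580 − 1.0213)·131.25

4.8186 % ABV


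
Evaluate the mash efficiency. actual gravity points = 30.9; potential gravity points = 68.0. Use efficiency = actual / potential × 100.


efficiency = 30.9 / 68.0 × 100

45.4412 %


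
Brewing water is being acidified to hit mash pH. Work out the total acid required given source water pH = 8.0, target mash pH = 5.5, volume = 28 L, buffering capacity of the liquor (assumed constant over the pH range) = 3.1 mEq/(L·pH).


acid = buffering capacity · (pH_source − pH_target) · V
acid = 3.1 · (8.0 − 5.5) · 28

217.0000 mEq


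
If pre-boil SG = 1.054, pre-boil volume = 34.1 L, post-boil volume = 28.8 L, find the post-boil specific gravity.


SG_post = 1 + (SG_pre − 1)·V_pre/V_post
pts_pre = (1.054 − 1)·1000 = 54.0000
pts_post = 54.0000·34.1/28.8 = 63.9375
SG_post = 1 + 63.9375/1000

1.0639


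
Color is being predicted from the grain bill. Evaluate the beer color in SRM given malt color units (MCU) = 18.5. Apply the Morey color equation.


SRM = 1.4922 · MCU^0.6859
SRM = 1.4922 · 18.5^0.6859

11.0403 SRM


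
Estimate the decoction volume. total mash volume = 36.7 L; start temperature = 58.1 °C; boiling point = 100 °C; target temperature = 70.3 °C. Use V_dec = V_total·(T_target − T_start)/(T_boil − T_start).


V_dec = 36.7·(70.3 − 58.1)/(100 − 58.1)

10.6859 L


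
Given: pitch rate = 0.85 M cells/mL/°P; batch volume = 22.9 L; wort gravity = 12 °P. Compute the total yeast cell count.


cells (billions) = rate · V_L · °P
cells = 0.85 · 22.9 · 12

233.5800 billion cells


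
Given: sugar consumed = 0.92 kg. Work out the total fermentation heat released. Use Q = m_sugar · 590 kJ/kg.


Q = 0.92 · 590

542.8000 kJ


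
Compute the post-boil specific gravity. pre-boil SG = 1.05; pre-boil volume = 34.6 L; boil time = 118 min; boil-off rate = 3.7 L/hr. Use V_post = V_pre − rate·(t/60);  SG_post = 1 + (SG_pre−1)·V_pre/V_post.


V_post = 34.6 − 3.7·(118/60) = 27.3233
SG_post = 1 + (1.05 − 1)·34.6/27.3233

1.0633


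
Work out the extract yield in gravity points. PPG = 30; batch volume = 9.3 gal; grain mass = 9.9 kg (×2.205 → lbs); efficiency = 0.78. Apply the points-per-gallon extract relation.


points = lbs × PPG × eff / vol
lbs = 9.9 × 2.205 = 21.8295
points = 21.8295 × 30 × 0.78 / 9.3

54.9258 points


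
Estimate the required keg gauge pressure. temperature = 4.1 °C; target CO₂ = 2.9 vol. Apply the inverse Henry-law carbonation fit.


psi = vols/(0.01821 + 0.09011·e^(−0.04·T)) − 14.695
psi = 2.9/(0.01821 + 0.09011·e^(−0.04·4.1)) − 14.695

15.9312 psi


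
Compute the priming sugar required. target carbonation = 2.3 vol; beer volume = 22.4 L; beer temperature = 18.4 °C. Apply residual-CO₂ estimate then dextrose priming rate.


residual = 14.695·(0.01821 + 0.09011·e^(−0.04·T));  sugar = (target − residual)·4.0·V
residual = 14.695·(0.01821 + 0.09011·e^(−0.04·18.4)) = 0.9019
sugar = (2.3 − 0.9019)·4.0·22.4

125.2692 g


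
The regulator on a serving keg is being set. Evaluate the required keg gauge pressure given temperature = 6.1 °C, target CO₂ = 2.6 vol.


psi = vols/(0.01821 + 0.09011·e^(−0.04·T)) − 14.695
psi = 2.6/(0.01821 + 0.09011·e^(−0.04·6.1)) − 14.695

14.5810 psi


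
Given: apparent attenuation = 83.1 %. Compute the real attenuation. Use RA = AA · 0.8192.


RA = 83.1 · 0.8192

68.0755 %


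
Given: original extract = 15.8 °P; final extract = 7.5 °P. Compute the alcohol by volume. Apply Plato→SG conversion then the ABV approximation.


SG = 259/(259 − P);  ABV = (OG − FG)·131.25
OG = 259/(259 − 15.8) = 1.0650
FG = 259/(259 − 7.5) = 1.0298
ABV = (1.0650 − 1.0298)·131.25

4.6129 % ABV


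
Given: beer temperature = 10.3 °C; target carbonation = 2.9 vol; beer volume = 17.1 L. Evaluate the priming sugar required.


residual = 14.695·(0.01821 + 0.09011·e^(−0.04·T));  sugar = (target − residual)·4.0·V
residual = 14.695·(0.01821 + 0.09011·e^(−0.04·10.3)) = 1.1446
sugar = (2.9 − 1.1446)·4.0·17.1

120.0678 g


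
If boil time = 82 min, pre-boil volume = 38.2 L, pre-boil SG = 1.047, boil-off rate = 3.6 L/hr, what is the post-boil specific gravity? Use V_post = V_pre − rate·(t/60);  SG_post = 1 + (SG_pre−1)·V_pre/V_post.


V_post = 38.2 − 3.6·(82/60) = 33.2800
SG_post = 1 + (1.047 − 1)·38.2/33.2800

1.0539


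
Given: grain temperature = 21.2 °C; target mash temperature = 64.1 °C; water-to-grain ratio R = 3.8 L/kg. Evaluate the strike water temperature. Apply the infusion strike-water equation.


T_strike = (0.41/R)·(T_mash − T_grain) + T_mash
T_strike = (0.41/3.8)·(64.1 − 21.2) + 64.1

68.7287 °C


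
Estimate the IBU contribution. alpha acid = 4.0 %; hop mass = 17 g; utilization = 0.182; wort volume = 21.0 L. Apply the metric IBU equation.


IBU = (α/100)·mass·U·1000 / V
IBU = (4.0/100)·17·0.182·1000 / 21.0

5.8933 IBU


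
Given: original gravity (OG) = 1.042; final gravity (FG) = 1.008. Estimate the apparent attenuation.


AA = (OG − FG)/(OG − 1) · 100
AA = (1.042 − 1.008)/(1.042 − 1) · 100

80.9524 %


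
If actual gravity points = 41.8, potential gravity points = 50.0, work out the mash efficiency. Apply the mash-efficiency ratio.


efficiency = actual / potential × 100
efficiency = 41.8 / 50.0 × 100

83.6000 %


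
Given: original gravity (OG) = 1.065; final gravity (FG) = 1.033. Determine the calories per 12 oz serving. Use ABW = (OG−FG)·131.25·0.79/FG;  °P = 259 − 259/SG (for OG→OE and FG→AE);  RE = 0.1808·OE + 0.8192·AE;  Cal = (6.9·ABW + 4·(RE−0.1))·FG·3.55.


ABW = (1.065 − 1.033)·131.25·0.79/1.033 = 3.2120
OE = 259 − 259/1.065 = 15.8075 °P
AE = 259 − 259/1.033 = 8.2740 °P
RE = 0.1808·15.8075 + 0.8192·8.2740 = 9.6360 °P
Cal = (6.9·3.2120 + 4·(9.6360−0.1))·1.033·3.55

221.1546 kcal


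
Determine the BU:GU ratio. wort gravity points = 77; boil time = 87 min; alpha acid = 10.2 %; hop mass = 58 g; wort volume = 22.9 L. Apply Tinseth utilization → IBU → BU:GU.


U = 1.65·0.000125^(GP/1000)·(1−e^(−0.04t))/4.15;  IBU = (α/100)·m·U·1000/V;  BU:GU = IBU/GP
U = 1.65·0.000125^(77/1000)·(1−e^(−0.04·87))/4.15 = 0.1929
IBU = (10.2/100)·58·0.1929·1000/22.9 = 49.8311
BU:GU = 49.8311/77

0.6472


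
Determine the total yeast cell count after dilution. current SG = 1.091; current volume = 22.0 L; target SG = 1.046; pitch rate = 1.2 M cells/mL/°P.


V_w = V·((SG_c−1)/(SG_t−1)−1);  °P = 259 − 259/SG_t;  cells = rate·(V+V_w)·°P
V_w = 22.0·((1.091−1)/(1.046−1)−1) = 21.5217
V_final = 22.0 + 21.5217 = 43.5217
°P = 259 − 259/1.046 = 11.3901
cells = 1.2·43.5217·11.3901

594.8581 billion cells


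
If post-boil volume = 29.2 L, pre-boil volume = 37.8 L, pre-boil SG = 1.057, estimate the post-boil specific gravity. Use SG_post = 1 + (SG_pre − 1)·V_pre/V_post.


pts_pre = (1.057 − 1)·1000 = 57.0000
pts_post = 57.0000·37.8/29.2 = 73.7877
SG_post = 1 + 73.7877/1000

1.0738


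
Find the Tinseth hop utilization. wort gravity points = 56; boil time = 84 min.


U = 1.65·0.000125^(GP/1000) · (1 − e^(−0.04·t))/4.15
bigness = 1.65·0.000125^(56/1000) = 0.9975
boil_factor = (1 − e^(−0.04·84))/4.15 = 0.2326
U = 0.9975 · 0.2326

0.2320


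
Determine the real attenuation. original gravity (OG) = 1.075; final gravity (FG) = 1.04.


AA = (OG−FG)/(OG−1)·100;  RA = AA·0.8192
AA = (1.075 − 1.04)/(1.075 − 1)·100 = 46.6667
RA = 46.6667·0.8192

38.2293 %


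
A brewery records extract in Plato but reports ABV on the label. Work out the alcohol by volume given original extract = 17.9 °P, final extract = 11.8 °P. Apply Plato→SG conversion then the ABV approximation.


SG = 259/(259 − P);  ABV = (OG − FG)·131.25
OG = 259/(259 − 17.9) = 1.0742
FG = 259/(259 − 11.8) = 1.0477
ABV = (1.0742 − 1.0477)·131.25

3.4792 % ABV


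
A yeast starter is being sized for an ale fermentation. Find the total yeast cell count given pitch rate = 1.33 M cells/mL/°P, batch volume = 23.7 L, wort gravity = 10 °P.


cells (billions) = rate · V_L · °P
cells = 1.33 · 23.7 · 10

315.2100 billion cells


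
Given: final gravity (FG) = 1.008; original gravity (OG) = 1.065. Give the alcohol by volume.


ABV = (OG − FG) · 131.25
ABV = (1.065 − 1.008) · 131.25

7.4812 % ABV


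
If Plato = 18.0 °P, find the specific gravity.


SG = 259/(259 − P)
SG = 259/(259 − 18.0)

1.0747


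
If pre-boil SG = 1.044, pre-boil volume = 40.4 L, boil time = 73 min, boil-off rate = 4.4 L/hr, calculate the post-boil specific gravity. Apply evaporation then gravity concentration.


V_post = V_pre − rate·(t/60);  SG_post = 1 + (SG_pre−1)·V_pre/V_post
V_post = 40.4 − 4.4·(73/60) = 35.0467
SG_post = 1 + (1.044 − 1)·40.4/35.0467

1.0507


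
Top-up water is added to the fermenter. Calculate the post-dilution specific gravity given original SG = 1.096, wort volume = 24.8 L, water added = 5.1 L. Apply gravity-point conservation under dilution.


SG_new = 1 + (SG_old − 1)·V_old/(V_old + V_water)
pts = (1.096 − 1)·1000·24.8/(24.8 + 5.1) = 79.6254
SG_new = 1 + 79.6254/1000

1.0796


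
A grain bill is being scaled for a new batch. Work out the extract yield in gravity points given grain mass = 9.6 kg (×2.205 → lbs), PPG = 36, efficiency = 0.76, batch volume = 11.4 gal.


points = lbs × PPG × eff / vol
lbs = 9.6 × 2.205 = 21.1680
points = 21.1680 × 36 × 0.76 / 11.4

50.8032 points


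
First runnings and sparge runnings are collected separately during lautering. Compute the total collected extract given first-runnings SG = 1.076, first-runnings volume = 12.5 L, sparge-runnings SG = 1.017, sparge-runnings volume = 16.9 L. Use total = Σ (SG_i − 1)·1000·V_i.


first = (1.076 − 1)·1000·12.5 = 950.0000
sparge = (1.017 − 1)·1000·16.9 = 287.3000
total = 950.0000 + 287.3000

1237.3000 gravity·L


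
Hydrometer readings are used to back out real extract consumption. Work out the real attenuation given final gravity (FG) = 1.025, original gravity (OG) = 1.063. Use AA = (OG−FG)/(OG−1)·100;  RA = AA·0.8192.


AA = (1.063 − 1.025)/(1.063 − 1)·100 = 60.3175
RA = 60.3175·0.8192

49.4121 %


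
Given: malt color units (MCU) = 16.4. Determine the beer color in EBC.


SRM = 1.4922·MCU^0.6859;  EBC = SRM·1.97
SRM = 1.4922·16.4^0.6859 = 10.1646
EBC = 10.1646·1.97

20.0242 EBC


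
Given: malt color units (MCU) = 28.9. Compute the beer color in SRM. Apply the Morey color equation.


SRM = 1.4922 · MCU^0.6859
SRM = 1.4922 · 28.9^0.6859

14.9919 SRM


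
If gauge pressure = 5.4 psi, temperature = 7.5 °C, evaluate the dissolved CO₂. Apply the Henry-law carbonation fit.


vols = (P + 14.695)·(0.01821 + 0.09011·e^(−0.04·T))
vols = (5.4 + 14.695)·(0.01821 + 0.09011·e^(−0.04·7.5))

1.7074 volumes


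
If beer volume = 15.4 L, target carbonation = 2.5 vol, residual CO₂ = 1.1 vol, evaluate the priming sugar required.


sugar = (target − residual)·4.0·V
sugar = (2.5 − 1.1)·4.0·15.4

86.2400 g


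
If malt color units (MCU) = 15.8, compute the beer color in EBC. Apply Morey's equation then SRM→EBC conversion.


SRM = 1.4922·MCU^0.6859;  EBC = SRM·1.97
SRM = 1.4922·15.8^0.6859 = 9.9080
EBC = 9.9080·1.97

19.5188 EBC


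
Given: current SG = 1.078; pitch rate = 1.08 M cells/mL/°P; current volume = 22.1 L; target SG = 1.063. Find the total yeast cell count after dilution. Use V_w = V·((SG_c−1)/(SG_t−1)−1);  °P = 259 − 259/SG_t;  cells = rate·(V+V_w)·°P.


V_w = 22.1·((1.078−1)/(1.063−1)−1) = 5.2619
V_final = 22.1 + 5.2619 = 27.3619
°P = 259 − 259/1.063 = 15.3500
cells = 1.08·27.3619·15.3500

453.6043 billion cells


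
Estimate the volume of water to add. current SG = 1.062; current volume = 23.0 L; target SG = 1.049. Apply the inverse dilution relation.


V_water = V·((SG_curr − 1)/(SG_target − 1) − 1)
V_water = 23.0·((1.062 − 1)/(1.049 − 1) − 1)

6.1020 L


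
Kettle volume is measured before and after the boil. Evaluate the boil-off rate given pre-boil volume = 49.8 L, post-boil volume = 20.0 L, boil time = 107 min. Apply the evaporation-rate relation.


rate = (V_pre − V_post) / (t_min/60)
rate = (49.8 − 20.0) / (107/60)

16.7103 L/hr


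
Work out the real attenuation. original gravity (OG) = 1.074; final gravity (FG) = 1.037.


AA = (OG−FG)/(OG−1)·100;  RA = AA·0.8192
AA = (1.074 − 1.037)/(1.074 − 1)·100 = 50.0000
RA = 50.0000·0.8192

40.9600 %


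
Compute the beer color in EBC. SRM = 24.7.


EBC = SRM · 1.97
EBC = 24.7 · 1.97

48.6590 EBC


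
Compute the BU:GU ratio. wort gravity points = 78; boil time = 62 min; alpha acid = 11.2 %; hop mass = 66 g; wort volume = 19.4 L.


U = 1.65·0.000125^(GP/1000)·(1−e^(−0.04t))/4.15;  IBU = (α/100)·m·U·1000/V;  BU:GU = IBU/GP
U = 1.65·0.000125^(78/1000)·(1−e^(−0.04·62))/4.15 = 0.1807
IBU = (11.2/100)·66·0.1807·1000/19.4 = 68.8608
BU:GU = 68.8608/78

0.8828


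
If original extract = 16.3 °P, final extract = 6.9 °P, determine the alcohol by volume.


SG = 259/(259 − P);  ABV = (OG − FG)·131.25
OG = 259/(259 − 16.3) = 1.0672
FG = 259/(259 − 6.9) = 1.0274
ABV = (1.0672 − 1.0274)·131.25

5.2226 % ABV


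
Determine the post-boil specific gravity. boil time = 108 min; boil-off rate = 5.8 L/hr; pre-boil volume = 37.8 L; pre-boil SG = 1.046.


V_post = V_pre − rate·(t/60);  SG_post = 1 + (SG_pre−1)·V_pre/V_post
V_post = 37.8 − 5.8·(108/60) = 27.3600
SG_post = 1 + (1.046 − 1)·37.8/27.3600

1.0636


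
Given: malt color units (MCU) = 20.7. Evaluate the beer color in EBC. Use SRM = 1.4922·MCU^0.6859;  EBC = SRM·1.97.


SRM = 1.4922·20.7^0.6859 = 11.9248
EBC = 11.9248·1.97

23.4919 EBC


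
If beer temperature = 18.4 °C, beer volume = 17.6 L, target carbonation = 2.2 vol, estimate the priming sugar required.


residual = 14.695·(0.01821 + 0.09011·e^(−0.04·T));  sugar = (target − residual)·4.0·V
residual = 14.695·(0.01821 + 0.09011·e^(−0.04·18.4)) = 0.9019
sugar = (2.2 − 0.9019)·4.0·17.6

91.3858 g
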